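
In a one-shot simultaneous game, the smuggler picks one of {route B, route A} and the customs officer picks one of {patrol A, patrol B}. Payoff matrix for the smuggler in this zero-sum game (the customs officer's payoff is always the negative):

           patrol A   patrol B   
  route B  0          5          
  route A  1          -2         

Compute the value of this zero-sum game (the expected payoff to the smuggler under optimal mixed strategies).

The customs officer's mix must leave the smuggler indifferent between route B and route A.
  the smuggler's expected payoff from route B: q·0 + (1−q)·5 = -5q + 5
  the smuggler's expected payoff from route A: q·1 + (1−q)·(-2) = 3q - 2
  -5q + 5 = 3q - 2  ⇒  -8q = -7  ⇒  q = 7/8.
The value is the smuggler's expected payoff against this mix (using route B): (7/8)·0 + (1/8)·5 = 5/8.

v = 5/8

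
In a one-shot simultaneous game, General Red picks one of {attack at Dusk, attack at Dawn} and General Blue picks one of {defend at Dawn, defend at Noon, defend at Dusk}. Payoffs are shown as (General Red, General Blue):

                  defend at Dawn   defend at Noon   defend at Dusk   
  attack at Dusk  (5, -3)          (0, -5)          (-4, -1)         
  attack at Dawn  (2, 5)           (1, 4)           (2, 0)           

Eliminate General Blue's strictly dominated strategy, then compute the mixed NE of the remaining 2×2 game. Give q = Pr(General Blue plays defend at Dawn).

q = 2/3

General Blue's strategy defend at Noon is strictly dominated by defend at Dawn: -3 > -5 and 5 > 4. Eliminate defend at Noon.
For General Red to be willing to mix, General Red must be indifferent between attack at Dusk and attack at Dawn, which pins down General Blue's mix.
  General Red's payoff from attack at Dusk: q·5 + (1−q)·(-4) = 9q - 4
  General Red's payoff from attack at Dawn: q·2 + (1−q)·2 = 2
  9q - 4 = 2  ⇒  9q = 6  ⇒  q = 2/3.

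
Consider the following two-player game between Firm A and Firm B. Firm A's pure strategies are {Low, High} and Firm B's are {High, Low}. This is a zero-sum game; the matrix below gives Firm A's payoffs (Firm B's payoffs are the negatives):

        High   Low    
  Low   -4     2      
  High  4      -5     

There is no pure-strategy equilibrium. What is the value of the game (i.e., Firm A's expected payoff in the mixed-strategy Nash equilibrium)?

Firm B's mix must leave Firm A indifferent between Low and High.
  Firm A's payoff to Low: q·(-4) + (1−q)·2 = -6q + 2
  Firm A's payoff to High: q·4 + (1−q)·(-5) = 9q - 5
  -6q + 2 = 9q - 5  ⇒  -15q = -7  ⇒  q = 7/15.
The value is Firm A's expected payoff against this mix (using Low): (7/15)·(-4) + (8/15)·2 = -4/5.

v = -4/5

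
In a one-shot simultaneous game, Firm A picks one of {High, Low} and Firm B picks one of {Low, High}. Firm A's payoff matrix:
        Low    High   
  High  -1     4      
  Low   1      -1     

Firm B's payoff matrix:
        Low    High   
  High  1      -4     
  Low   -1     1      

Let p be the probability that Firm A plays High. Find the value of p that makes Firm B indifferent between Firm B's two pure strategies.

For Firm B to be willing to mix, Firm B must be indifferent between Low and High, which pins down Firm A's mix.
  Firm B's expected payoff from Low: p·1 + (1−p)·(-1) = 2p - 1
  Firm B's expected payoff from High: p·(-4) + (1−p)·1 = -5p + 1
  2p - 1 = -5p + 1  ⇒  7p = 2  ⇒  p = 2/7.

p = 2/7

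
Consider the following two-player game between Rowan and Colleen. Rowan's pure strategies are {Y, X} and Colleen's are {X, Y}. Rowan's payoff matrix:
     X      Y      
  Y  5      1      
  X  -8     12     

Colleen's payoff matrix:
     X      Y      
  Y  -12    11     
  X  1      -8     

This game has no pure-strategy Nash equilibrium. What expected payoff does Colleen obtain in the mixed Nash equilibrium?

-85/32

Rowan's mix must leave Colleen indifferent between X and Y.
  Colleen's expected payoff from X: p·(-12) + (1−p)·1 = -13p + 1
  Colleen's expected payoff from Y: p·11 + (1−p)·(-8) = 19p - 8
  -13p + 1 = 19p - 8  ⇒  -32p = -9  ⇒  p = 9/32.
At equilibrium Colleen is indifferent across columns, so Colleen's payoff equals the payoff from X: (9/32)·(-12) + (23/32)·1 = -85/32.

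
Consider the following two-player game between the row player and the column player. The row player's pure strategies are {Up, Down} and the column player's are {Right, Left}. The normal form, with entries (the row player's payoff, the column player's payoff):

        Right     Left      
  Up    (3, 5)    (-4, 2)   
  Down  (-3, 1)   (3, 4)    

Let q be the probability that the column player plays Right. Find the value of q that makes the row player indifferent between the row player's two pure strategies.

The row player's indifference between Up and Down determines the column player's mixing probability q:
  the row player's payoff to Up: q·3 + (1−q)·(-4) = 7q - 4
  the row player's payoff to Down: q·(-3) + (1−q)·3 = -6q + 3
  7q - 4 = -6q + 3  ⇒  13q = 7  ⇒  q = 7/13.

q = 7/13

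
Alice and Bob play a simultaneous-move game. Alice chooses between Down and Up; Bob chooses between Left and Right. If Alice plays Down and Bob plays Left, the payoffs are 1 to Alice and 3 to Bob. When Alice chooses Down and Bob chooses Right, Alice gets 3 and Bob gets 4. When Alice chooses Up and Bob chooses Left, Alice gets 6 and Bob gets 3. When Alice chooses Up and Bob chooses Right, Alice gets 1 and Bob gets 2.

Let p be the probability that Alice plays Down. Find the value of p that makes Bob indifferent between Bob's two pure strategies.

In a mixed equilibrium Bob is indifferent between Left and Right; this condition fixes p.
  Bob's payoff from Left: p·3 + (1−p)·3 = 3
  Bob's payoff from Right: p·4 + (1−p)·2 = 2p + 2
  3 = 2p + 2  ⇒  -2p = -1  ⇒  p = 1/2.

p = 1/2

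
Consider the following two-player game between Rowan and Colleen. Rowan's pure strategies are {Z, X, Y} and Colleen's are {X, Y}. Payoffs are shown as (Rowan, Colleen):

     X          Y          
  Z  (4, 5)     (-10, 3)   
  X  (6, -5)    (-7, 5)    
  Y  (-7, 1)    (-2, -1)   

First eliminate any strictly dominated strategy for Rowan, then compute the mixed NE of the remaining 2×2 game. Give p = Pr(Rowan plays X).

p = 1/6

Rowan's strategy Z is strictly dominated by X: 6 > 4 and -7 > -10. Eliminate Z.
For Colleen to be willing to mix, Colleen must be indifferent between X and Y, which pins down Rowan's mix.
  Colleen's expected payoff from X: p·(-5) + (1−p)·1 = -6p + 1
  Colleen's expected payoff from Y: p·5 + (1−p)·(-1) = 6p - 1
  -6p + 1 = 6p - 1  ⇒  -12p = -2  ⇒  p = 1/6.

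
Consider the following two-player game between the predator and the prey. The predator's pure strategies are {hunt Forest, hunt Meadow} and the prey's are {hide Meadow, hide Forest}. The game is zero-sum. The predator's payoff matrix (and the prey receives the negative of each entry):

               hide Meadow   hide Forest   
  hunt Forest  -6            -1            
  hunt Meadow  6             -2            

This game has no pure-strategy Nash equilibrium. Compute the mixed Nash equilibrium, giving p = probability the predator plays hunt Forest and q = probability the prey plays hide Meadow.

Set the prey's expected payoff from hide Meadow equal to that from hide Forest:
  the prey's payoff to hide Meadow: p·6 + (1−p)·(-6) = 12p - 6
  the prey's payoff to hide Forest: p·1 + (1−p)·2 = -p + 2
  12p - 6 = -p + 2  ⇒  13p = 8  ⇒  p = 8/13.
The prey's mix must leave the predator indifferent between hunt Forest and hunt Meadow.
  the predator's payoff to hunt Forest: q·(-6) + (1−q)·(-1) = -5q - 1
  the predator's payoff to hunt Meadow: q·6 + (1−q)·(-2) = 8q - 2
  -5q - 1 = 8q - 2  ⇒  -13q = -1  ⇒  q = 1/13.

p = 8/13, q = 1/13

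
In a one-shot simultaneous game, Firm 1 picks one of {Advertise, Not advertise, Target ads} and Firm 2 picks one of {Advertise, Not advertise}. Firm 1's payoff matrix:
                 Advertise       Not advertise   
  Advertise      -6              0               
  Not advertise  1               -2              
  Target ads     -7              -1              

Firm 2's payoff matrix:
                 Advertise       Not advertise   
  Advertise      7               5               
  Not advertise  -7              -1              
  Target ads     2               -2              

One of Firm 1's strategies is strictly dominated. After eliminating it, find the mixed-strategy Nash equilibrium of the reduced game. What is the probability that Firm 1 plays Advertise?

Firm 1's strategy Target ads is strictly dominated by Advertise: -6 > -7 and 0 > -1. Eliminate Target ads.
In a mixed equilibrium Firm 2 is indifferent between Advertise and Not advertise; this condition fixes p.
  Firm 2's payoff to Advertise: p·7 + (1−p)·(-7) = 14p - 7
  Firm 2's payoff to Not advertise: p·5 + (1−p)·(-1) = 6p - 1
  14p - 7 = 6p - 1  ⇒  8p = 6  ⇒  p = 3/4.

p = 3/4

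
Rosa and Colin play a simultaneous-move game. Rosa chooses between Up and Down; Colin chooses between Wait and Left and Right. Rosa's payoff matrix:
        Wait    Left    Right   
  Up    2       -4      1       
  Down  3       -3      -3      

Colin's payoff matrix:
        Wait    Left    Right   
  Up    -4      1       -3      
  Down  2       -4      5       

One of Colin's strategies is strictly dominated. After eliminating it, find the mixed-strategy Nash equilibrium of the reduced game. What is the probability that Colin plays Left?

Colin's strategy Wait is strictly dominated by Right: -3 > -4 and 5 > 2. Eliminate Wait.
In a mixed equilibrium Rosa is indifferent between Up and Down; this condition fixes q.
  Rosa's expected payoff from Up: q·(-4) + (1−q)·1 = -5q + 1
  Rosa's expected payoff from Down: q·(-3) + (1−q)·(-3) = -3
  -5q + 1 = -3  ⇒  -5q = -4  ⇒  q = 4/5.

q = 4/5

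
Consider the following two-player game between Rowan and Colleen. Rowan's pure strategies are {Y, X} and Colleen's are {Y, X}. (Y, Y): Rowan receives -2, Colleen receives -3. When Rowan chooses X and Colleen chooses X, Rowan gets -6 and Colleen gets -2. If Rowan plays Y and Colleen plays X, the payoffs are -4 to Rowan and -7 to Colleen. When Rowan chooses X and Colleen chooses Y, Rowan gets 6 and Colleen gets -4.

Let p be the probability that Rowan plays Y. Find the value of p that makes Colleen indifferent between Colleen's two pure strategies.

p = 1/3

For Colleen to be willing to mix, Colleen must be indifferent between Y and X, which pins down Rowan's mix.
  Colleen's expected payoff from Y: p·(-3) + (1−p)·(-4) = p - 4
  Colleen's expected payoff from X: p·(-7) + (1−p)·(-2) = -5p - 2
  p - 4 = -5p - 2  ⇒  6p = 2  ⇒  p = 1/3.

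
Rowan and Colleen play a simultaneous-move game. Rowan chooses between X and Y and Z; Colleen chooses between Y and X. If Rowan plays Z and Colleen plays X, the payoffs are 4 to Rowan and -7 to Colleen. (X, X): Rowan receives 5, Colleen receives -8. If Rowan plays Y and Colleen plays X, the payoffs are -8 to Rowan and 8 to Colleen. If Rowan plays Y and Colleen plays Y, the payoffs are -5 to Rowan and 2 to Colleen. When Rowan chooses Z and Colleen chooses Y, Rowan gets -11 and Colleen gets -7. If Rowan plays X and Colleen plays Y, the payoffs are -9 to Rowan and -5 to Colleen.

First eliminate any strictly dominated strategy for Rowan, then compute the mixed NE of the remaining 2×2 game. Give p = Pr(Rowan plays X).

p = 2/3

Rowan's strategy Z is strictly dominated by X: -9 > -11 and 5 > 4. Eliminate Z.
Rowan's mix must leave Colleen indifferent between Y and X.
  Colleen's payoff to Y: p·(-5) + (1−p)·2 = -7p + 2
  Colleen's payoff to X: p·(-8) + (1−p)·8 = -16p + 8
  -7p + 2 = -16p + 8  ⇒  9p = 6  ⇒  p = 2/3.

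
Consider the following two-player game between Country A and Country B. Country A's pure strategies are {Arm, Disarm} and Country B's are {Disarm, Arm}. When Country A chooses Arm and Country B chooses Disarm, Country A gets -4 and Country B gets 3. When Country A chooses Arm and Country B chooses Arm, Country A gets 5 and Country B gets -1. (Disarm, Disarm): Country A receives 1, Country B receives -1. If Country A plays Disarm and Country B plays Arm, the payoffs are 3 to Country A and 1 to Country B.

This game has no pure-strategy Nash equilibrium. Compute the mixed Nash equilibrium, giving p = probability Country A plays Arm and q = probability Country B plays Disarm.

p = 1/3, q = 2/7

Set Country B's expected payoff from Disarm equal to that from Arm:
  Country B's payoff to Disarm: p·3 + (1−p)·(-1) = 4p - 1
  Country B's payoff to Arm: p·(-1) + (1−p)·1 = -2p + 1
  4p - 1 = -2p + 1  ⇒  6p = 2  ⇒  p = 1/3.
Country B's mix must leave Country A indifferent between Arm and Disarm.
  Country A's payoff from Arm: q·(-4) + (1−q)·5 = -9q + 5
  Country A's payoff from Disarm: q·1 + (1−q)·3 = -2q + 3
  -9q + 5 = -2q + 3  ⇒  -7q = -2  ⇒  q = 2/7.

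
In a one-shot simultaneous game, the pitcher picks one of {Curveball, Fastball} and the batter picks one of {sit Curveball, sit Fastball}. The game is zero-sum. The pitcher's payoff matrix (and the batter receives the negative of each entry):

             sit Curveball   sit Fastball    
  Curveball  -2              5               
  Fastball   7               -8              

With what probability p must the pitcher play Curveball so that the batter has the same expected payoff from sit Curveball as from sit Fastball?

For the batter to be willing to mix, the batter must be indifferent between sit Curveball and sit Fastball, which pins down the pitcher's mix.
  the batter's payoff to sit Curveball: p·2 + (1−p)·(-7) = 9p - 7
  the batter's payoff to sit Fastball: p·(-5) + (1−p)·8 = -13p + 8
  9p - 7 = -13p + 8  ⇒  22p = 15  ⇒  p = 15/22.

p = 15/22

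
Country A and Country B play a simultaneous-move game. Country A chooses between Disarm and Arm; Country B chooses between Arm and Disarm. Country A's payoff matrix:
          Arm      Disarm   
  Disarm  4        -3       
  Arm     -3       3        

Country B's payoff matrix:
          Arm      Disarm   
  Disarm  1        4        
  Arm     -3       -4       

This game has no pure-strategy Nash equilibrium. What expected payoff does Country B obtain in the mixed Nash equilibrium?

-2

Set Country B's expected payoff from Arm equal to that from Disarm:
  Country B's payoff to Arm: p·1 + (1−p)·(-3) = 4p - 3
  Country B's payoff to Disarm: p·4 + (1−p)·(-4) = 8p - 4
  4p - 3 = 8p - 4  ⇒  -4p = -1  ⇒  p = 1/4.
At equilibrium Country B is indifferent across columns, so Country B's payoff equals the payoff from Arm: (1/4)·1 + (3/4)·(-3) = -2.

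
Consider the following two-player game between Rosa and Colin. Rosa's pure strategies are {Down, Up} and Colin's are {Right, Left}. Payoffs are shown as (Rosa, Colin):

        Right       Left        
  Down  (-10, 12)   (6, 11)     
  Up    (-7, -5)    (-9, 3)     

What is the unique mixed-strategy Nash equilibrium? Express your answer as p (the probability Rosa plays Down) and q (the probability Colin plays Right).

Set Colin's expected payoff from Right equal to that from Left:
  Colin's expected payoff from Right: p·12 + (1−p)·(-5) = 17p - 5
  Colin's expected payoff from Left: p·11 + (1−p)·3 = 8p + 3
  17p - 5 = 8p + 3  ⇒  9p = 8  ⇒  p = 8/9.
Set Rosa's expected payoff from Down equal to that from Up:
  Rosa's payoff to Down: q·(-10) + (1−q)·6 = -16q + 6
  Rosa's payoff to Up: q·(-7) + (1−q)·(-9) = 2q - 9
  -16q + 6 = 2q - 9  ⇒  -18q = -15  ⇒  q = 5/6.

p = 8/9, q = 5/6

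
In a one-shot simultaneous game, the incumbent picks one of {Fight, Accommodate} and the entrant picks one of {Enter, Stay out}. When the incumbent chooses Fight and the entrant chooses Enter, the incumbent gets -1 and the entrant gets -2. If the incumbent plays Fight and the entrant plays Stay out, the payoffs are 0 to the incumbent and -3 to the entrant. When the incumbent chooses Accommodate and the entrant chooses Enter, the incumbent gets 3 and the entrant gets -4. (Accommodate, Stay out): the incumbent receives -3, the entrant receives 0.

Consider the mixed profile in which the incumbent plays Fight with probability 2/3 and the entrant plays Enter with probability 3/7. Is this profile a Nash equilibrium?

No

Given the incumbent's mix p = 2/3, the entrant's payoff from Enter is -8/3 but from Stay out is -2. The entrant strictly prefers Stay out, so the entrant would not mix.
So the proposed profile is not a Nash equilibrium.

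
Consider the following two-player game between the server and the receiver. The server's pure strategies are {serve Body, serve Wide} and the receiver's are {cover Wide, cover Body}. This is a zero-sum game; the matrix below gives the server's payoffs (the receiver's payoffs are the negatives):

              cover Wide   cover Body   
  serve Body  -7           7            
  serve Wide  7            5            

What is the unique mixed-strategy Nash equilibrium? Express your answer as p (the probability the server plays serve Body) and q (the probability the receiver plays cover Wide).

The receiver's indifference between cover Wide and cover Body determines the server's mixing probability p:
  the receiver's payoff to cover Wide: p·7 + (1−p)·(-7) = 14p - 7
  the receiver's payoff to cover Body: p·(-7) + (1−p)·(-5) = -2p - 5
  14p - 7 = -2p - 5  ⇒  16p = 2  ⇒  p = 1/8.
For the server to be willing to mix, the server must be indifferent between serve Body and serve Wide, which pins down the receiver's mix.
  the server's payoff to serve Body: q·(-7) + (1−q)·7 = -14q + 7
  the server's payoff to serve Wide: q·7 + (1−q)·5 = 2q + 5
  -14q + 7 = 2q + 5  ⇒  -16q = -2  ⇒  q = 1/8.

p = 1/8, q = 1/8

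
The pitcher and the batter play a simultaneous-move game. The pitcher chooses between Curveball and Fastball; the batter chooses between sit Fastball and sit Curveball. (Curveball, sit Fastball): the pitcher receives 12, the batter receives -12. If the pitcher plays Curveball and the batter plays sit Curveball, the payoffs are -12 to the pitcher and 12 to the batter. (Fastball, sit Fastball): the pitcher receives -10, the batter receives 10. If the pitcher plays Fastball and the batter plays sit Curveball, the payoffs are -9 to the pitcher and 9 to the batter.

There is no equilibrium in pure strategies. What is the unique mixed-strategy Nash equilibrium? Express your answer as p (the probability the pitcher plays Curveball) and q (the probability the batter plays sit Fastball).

Set the batter's expected payoff from sit Fastball equal to that from sit Curveball:
  the batter's payoff to sit Fastball: p·(-12) + (1−p)·10 = -22p + 10
  the batter's payoff to sit Curveball: p·12 + (1−p)·9 = 3p + 9
  -22p + 10 = 3p + 9  ⇒  -25p = -1  ⇒  p = 1/25.
The batter's mix must leave the pitcher indifferent between Curveball and Fastball.
  the pitcher's payoff from Curveball: q·12 + (1−q)·(-12) = 24q - 12
  the pitcher's payoff from Fastball: q·(-10) + (1−q)·(-9) = -q - 9
  24q - 12 = -q - 9  ⇒  25q = 3  ⇒  q = 3/25.

p = 1/25, q = 3/25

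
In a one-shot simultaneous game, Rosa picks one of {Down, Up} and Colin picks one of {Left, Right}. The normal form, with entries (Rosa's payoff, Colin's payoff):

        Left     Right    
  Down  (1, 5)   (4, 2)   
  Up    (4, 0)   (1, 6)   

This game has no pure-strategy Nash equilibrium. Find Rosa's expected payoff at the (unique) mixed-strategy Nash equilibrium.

For Rosa to be willing to mix, Rosa must be indifferent between Down and Up, which pins down Colin's mix.
  Rosa's payoff to Down: q·1 + (1−q)·4 = -3q + 4
  Rosa's payoff to Up: q·4 + (1−q)·1 = 3q + 1
  -3q + 4 = 3q + 1  ⇒  -6q = -3  ⇒  q = 1/2.
At equilibrium Rosa is indifferent across rows, so Rosa's payoff equals the payoff from Down: (1/2)·1 + (1/2)·4 = 5/2.

5/2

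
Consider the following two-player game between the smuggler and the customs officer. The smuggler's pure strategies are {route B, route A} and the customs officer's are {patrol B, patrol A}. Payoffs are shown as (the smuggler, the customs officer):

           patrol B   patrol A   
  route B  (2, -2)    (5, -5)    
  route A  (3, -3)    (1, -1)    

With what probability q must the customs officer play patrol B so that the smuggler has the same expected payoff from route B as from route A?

q = 4/5

For the smuggler to be willing to mix, the smuggler must be indifferent between route B and route A, which pins down the customs officer's mix.
  the smuggler's payoff to route B: q·2 + (1−q)·5 = -3q + 5
  the smuggler's payoff to route A: q·3 + (1−q)·1 = 2q + 1
  -3q + 5 = 2q + 1  ⇒  -5q = -4  ⇒  q = 4/5.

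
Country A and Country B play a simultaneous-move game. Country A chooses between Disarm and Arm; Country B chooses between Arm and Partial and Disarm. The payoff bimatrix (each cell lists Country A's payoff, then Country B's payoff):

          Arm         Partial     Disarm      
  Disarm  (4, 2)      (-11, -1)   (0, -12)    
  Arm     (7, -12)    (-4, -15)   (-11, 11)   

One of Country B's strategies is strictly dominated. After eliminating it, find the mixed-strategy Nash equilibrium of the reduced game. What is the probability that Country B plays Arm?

q = 11/14

Country B's strategy Partial is strictly dominated by Arm: 2 > -1 and -12 > -15. Eliminate Partial.
Set Country A's expected payoff from Disarm equal to that from Arm:
  Country A's payoff to Disarm: q·4 + (1−q)·0 = 4q
  Country A's payoff to Arm: q·7 + (1−q)·(-11) = 18q - 11
  4q = 18q - 11  ⇒  -14q = -11  ⇒  q = 11/14.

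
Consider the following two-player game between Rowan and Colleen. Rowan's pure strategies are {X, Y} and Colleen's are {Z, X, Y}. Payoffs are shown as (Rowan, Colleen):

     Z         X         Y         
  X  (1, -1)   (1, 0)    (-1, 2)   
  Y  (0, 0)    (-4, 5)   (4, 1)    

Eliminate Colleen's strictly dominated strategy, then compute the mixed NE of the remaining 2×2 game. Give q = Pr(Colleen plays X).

q = 1/2

Colleen's strategy Z is strictly dominated by Y: 2 > -1 and 1 > 0. Eliminate Z.
Set Rowan's expected payoff from X equal to that from Y:
  Rowan's payoff from X: q·1 + (1−q)·(-1) = 2q - 1
  Rowan's payoff from Y: q·(-4) + (1−q)·4 = -8q + 4
  2q - 1 = -8q + 4  ⇒  10q = 5  ⇒  q = 1/2.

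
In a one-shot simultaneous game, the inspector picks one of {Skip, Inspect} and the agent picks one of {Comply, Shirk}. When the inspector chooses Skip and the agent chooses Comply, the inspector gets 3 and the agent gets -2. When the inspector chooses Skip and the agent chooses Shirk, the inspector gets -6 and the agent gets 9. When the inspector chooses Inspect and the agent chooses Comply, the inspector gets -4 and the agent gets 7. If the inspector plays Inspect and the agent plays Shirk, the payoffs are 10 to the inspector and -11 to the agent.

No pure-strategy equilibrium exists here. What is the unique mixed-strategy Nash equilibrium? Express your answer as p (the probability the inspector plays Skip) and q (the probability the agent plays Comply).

p = 18/29, q = 16/23

The inspector's mix must leave the agent indifferent between Comply and Shirk.
  the agent's payoff from Comply: p·(-2) + (1−p)·7 = -9p + 7
  the agent's payoff from Shirk: p·9 + (1−p)·(-11) = 20p - 11
  -9p + 7 = 20p - 11  ⇒  -29p = -18  ⇒  p = 18/29.
The agent's mix must leave the inspector indifferent between Skip and Inspect.
  the inspector's payoff from Skip: q·3 + (1−q)·(-6) = 9q - 6
  the inspector's payoff from Inspect: q·(-4) + (1−q)·10 = -14q + 10
  9q - 6 = -14q + 10  ⇒  23q = 16  ⇒  q = 16/23.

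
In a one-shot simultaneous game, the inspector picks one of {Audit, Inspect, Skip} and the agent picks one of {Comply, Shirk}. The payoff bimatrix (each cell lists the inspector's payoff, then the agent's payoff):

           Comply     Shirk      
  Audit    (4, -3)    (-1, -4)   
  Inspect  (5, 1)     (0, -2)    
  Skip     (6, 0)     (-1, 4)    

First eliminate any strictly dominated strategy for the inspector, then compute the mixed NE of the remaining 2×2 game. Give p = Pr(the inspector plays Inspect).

The inspector's strategy Audit is strictly dominated by Inspect: 5 > 4 and 0 > -1. Eliminate Audit.
For the agent to be willing to mix, the agent must be indifferent between Comply and Shirk, which pins down the inspector's mix.
  the agent's payoff from Comply: p·1 + (1−p)·0 = p
  the agent's payoff from Shirk: p·(-2) + (1−p)·4 = -6p + 4
  p = -6p + 4  ⇒  7p = 4  ⇒  p = 4/7.

p = 4/7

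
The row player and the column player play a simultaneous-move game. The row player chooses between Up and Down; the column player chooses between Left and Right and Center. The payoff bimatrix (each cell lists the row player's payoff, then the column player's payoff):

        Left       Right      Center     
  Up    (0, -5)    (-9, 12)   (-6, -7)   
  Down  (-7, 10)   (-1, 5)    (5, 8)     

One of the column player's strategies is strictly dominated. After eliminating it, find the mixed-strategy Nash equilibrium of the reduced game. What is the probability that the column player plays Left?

q = 8/15

The column player's strategy Center is strictly dominated by Left: -5 > -7 and 10 > 8. Eliminate Center.
Set the row player's expected payoff from Up equal to that from Down:
  the row player's expected payoff from Up: q·0 + (1−q)·(-9) = 9q - 9
  the row player's expected payoff from Down: q·(-7) + (1−q)·(-1) = -6q - 1
  9q - 9 = -6q - 1  ⇒  15q = 8  ⇒  q = 8/15.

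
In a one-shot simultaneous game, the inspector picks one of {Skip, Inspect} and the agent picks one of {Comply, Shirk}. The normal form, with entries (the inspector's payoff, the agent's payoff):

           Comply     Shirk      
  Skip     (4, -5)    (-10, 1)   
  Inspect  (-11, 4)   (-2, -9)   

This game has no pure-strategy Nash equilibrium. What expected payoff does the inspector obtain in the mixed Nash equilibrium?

In a mixed equilibrium the inspector is indifferent between Skip and Inspect; this condition fixes q.
  the inspector's expected payoff from Skip: q·4 + (1−q)·(-10) = 14q - 10
  the inspector's expected payoff from Inspect: q·(-11) + (1−q)·(-2) = -9q - 2
  14q - 10 = -9q - 2  ⇒  23q = 8  ⇒  q = 8/23.
At equilibrium the inspector is indifferent across rows, so the inspector's payoff equals the payoff from Skip: (8/23)·4 + (15/23)·(-10) = -118/23.

-118/23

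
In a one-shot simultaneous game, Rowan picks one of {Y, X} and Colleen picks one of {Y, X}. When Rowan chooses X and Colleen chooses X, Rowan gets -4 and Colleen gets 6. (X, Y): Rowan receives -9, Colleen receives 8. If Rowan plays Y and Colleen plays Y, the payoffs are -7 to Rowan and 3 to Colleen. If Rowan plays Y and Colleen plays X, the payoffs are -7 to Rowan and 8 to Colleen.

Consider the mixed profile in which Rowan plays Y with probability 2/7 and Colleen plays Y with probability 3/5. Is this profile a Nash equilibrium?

Check Colleen's indifference given Rowan's mix p = 2/7:
  payoff from Y = 46/7; payoff from X = 46/7 — equal.
Check Rowan's indifference given Colleen's mix q = 3/5:
  payoff from Y = -7; payoff from X = -7 — equal.
Both players are indifferent, so neither can profitably deviate.

Yes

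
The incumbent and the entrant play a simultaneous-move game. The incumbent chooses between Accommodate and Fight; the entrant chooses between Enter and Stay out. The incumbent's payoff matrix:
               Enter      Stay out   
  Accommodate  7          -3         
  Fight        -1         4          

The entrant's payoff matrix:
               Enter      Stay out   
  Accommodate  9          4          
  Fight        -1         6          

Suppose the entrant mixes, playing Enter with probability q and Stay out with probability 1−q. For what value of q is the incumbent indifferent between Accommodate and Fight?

The entrant's mix must leave the incumbent indifferent between Accommodate and Fight.
  the incumbent's expected payoff from Accommodate: q·7 + (1−q)·(-3) = 10q - 3
  the incumbent's expected payoff from Fight: q·(-1) + (1−q)·4 = -5q + 4
  10q - 3 = -5q + 4  ⇒  15q = 7  ⇒  q = 7/15.

q = 7/15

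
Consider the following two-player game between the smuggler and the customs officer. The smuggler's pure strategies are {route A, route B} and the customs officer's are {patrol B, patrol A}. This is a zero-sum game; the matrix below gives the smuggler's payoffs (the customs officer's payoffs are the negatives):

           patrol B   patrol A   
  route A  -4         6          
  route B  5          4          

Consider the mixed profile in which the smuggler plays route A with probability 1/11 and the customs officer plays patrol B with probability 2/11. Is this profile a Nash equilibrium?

Check the customs officer's indifference given the smuggler's mix p = 1/11:
  payoff from patrol B = -46/11; payoff from patrol A = -46/11 — equal.
Check the smuggler's indifference given the customs officer's mix q = 2/11:
  payoff from route A = 46/11; payoff from route B = 46/11 — equal.
Both players are indifferent, so neither can profitably deviate.

Yes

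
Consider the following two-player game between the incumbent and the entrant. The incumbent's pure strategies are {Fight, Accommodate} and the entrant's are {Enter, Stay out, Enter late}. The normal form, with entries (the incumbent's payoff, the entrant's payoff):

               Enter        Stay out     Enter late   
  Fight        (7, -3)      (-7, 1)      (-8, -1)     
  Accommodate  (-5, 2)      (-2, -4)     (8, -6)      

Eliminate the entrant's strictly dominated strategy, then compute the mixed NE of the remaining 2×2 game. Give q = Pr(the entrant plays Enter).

q = 5/17

The entrant's strategy Enter late is strictly dominated by Stay out: 1 > -1 and -4 > -6. Eliminate Enter late.
The entrant's mix must leave the incumbent indifferent between Fight and Accommodate.
  the incumbent's expected payoff from Fight: q·7 + (1−q)·(-7) = 14q - 7
  the incumbent's expected payoff from Accommodate: q·(-5) + (1−q)·(-2) = -3q - 2
  14q - 7 = -3q - 2  ⇒  17q = 5  ⇒  q = 5/17.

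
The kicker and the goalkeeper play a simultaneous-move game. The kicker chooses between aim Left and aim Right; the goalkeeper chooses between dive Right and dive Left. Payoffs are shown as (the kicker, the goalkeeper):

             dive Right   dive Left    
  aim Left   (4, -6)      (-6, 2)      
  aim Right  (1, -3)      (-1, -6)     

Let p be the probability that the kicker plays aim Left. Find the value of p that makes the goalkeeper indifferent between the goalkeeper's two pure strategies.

p = 3/11

Set the goalkeeper's expected payoff from dive Right equal to that from dive Left:
  the goalkeeper's expected payoff from dive Right: p·(-6) + (1−p)·(-3) = -3p - 3
  the goalkeeper's expected payoff from dive Left: p·2 + (1−p)·(-6) = 8p - 6
  -3p - 3 = 8p - 6  ⇒  -11p = -3  ⇒  p = 3/11.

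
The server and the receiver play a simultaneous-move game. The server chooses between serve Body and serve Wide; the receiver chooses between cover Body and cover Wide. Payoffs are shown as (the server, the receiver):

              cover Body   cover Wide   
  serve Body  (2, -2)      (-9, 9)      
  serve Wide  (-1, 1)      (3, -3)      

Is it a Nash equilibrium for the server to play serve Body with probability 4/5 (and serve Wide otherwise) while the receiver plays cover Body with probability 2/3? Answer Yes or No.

Given the server's mix p = 4/5, the receiver's payoff from cover Body is -7/5 but from cover Wide is 33/5. The receiver strictly prefers cover Wide, so the receiver would not mix.
So the proposed profile is not a Nash equilibrium.

No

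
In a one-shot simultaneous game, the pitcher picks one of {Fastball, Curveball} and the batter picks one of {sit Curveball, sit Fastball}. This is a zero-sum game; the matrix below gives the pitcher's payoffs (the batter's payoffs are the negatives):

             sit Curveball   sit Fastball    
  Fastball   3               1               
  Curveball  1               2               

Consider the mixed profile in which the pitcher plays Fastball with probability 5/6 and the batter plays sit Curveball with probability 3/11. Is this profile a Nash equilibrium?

No

Given the pitcher's mix p = 5/6, the batter's payoff from sit Curveball is -8/3 but from sit Fastball is -7/6. The batter strictly prefers sit Fastball, so the batter would not mix.
So the proposed profile is not a Nash equilibrium.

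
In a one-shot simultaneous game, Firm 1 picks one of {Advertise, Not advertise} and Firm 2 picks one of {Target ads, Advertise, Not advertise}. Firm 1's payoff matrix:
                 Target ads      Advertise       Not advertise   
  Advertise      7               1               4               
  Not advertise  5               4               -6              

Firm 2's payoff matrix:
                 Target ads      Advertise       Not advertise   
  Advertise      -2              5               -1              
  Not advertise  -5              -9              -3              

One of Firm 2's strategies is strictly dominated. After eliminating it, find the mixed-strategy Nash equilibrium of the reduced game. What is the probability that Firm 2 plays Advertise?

Firm 2's strategy Target ads is strictly dominated by Not advertise: -1 > -2 and -3 > -5. Eliminate Target ads.
Firm 1's indifference between Advertise and Not advertise determines Firm 2's mixing probability q:
  Firm 1's payoff to Advertise: q·1 + (1−q)·4 = -3q + 4
  Firm 1's payoff to Not advertise: q·4 + (1−q)·(-6) = 10q - 6
  -3q + 4 = 10q - 6  ⇒  -13q = -10  ⇒  q = 10/13.

q = 10/13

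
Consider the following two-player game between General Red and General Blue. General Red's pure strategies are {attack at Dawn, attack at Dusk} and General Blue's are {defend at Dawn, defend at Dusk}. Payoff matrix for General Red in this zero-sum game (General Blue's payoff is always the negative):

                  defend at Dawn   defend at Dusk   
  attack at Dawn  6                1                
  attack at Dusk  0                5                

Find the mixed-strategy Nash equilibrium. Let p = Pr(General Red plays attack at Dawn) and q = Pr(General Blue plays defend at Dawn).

p = 1/2, q = 2/5

Set General Blue's expected payoff from defend at Dawn equal to that from defend at Dusk:
  General Blue's payoff to defend at Dawn: p·(-6) + (1−p)·0 = -6p
  General Blue's payoff to defend at Dusk: p·(-1) + (1−p)·(-5) = 4p - 5
  -6p = 4p - 5  ⇒  -10p = -5  ⇒  p = 1/2.
In a mixed equilibrium General Red is indifferent between attack at Dawn and attack at Dusk; this condition fixes q.
  General Red's payoff from attack at Dawn: q·6 + (1−q)·1 = 5q + 1
  General Red's payoff from attack at Dusk: q·0 + (1−q)·5 = -5q + 5
  5q + 1 = -5q + 5  ⇒  10q = 4  ⇒  q = 2/5.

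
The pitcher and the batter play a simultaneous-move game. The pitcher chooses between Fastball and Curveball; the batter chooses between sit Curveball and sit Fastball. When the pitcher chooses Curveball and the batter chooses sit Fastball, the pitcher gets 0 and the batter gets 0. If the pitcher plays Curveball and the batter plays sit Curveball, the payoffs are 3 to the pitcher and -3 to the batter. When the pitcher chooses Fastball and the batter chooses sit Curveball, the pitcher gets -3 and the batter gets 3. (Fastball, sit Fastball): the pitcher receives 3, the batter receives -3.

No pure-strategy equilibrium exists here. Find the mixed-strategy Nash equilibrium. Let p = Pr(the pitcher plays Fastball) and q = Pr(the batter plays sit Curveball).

p = 1/3, q = 1/3

The batter's indifference between sit Curveball and sit Fastball determines the pitcher's mixing probability p:
  the batter's payoff to sit Curveball: p·3 + (1−p)·(-3) = 6p - 3
  the batter's payoff to sit Fastball: p·(-3) + (1−p)·0 = -3p
  6p - 3 = -3p  ⇒  9p = 3  ⇒  p = 1/3.
The batter's mix must leave the pitcher indifferent between Fastball and Curveball.
  the pitcher's expected payoff from Fastball: q·(-3) + (1−q)·3 = -6q + 3
  the pitcher's expected payoff from Curveball: q·3 + (1−q)·0 = 3q
  -6q + 3 = 3q  ⇒  -9q = -3  ⇒  q = 1/3.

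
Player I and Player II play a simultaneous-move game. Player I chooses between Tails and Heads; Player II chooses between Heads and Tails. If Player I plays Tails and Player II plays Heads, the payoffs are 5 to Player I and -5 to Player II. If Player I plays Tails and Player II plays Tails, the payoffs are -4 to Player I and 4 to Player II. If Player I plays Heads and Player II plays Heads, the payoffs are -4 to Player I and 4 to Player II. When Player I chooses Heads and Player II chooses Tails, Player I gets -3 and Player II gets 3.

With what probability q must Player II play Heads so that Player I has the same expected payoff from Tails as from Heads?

For Player I to be willing to mix, Player I must be indifferent between Tails and Heads, which pins down Player II's mix.
  Player I's payoff from Tails: q·5 + (1−q)·(-4) = 9q - 4
  Player I's payoff from Heads: q·(-4) + (1−q)·(-3) = -q - 3
  9q - 4 = -q - 3  ⇒  10q = 1  ⇒  q = 1/10.

q = 1/10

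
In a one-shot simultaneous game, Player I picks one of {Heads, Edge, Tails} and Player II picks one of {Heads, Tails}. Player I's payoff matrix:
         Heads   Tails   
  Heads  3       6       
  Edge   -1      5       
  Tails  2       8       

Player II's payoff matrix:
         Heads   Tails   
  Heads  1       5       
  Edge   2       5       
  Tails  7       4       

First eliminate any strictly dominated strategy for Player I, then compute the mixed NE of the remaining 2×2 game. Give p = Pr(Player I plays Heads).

p = 3/7

Player I's strategy Edge is strictly dominated by Tails: 2 > -1 and 8 > 5. Eliminate Edge.
Player I's mix must leave Player II indifferent between Heads and Tails.
  Player II's payoff to Heads: p·1 + (1−p)·7 = -6p + 7
  Player II's payoff to Tails: p·5 + (1−p)·4 = p + 4
  -6p + 7 = p + 4  ⇒  -7p = -3  ⇒  p = 3/7.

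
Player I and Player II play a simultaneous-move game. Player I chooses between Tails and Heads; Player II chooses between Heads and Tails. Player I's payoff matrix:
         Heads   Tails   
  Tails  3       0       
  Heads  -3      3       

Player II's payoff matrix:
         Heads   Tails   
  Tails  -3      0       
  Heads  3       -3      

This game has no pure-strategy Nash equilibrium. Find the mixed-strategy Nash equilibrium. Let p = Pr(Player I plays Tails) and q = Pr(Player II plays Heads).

Player II's indifference between Heads and Tails determines Player I's mixing probability p:
  Player II's payoff from Heads: p·(-3) + (1−p)·3 = -6p + 3
  Player II's payoff from Tails: p·0 + (1−p)·(-3) = 3p - 3
  -6p + 3 = 3p - 3  ⇒  -9p = -6  ⇒  p = 2/3.
In a mixed equilibrium Player I is indifferent between Tails and Heads; this condition fixes q.
  Player I's payoff to Tails: q·3 + (1−q)·0 = 3q
  Player I's payoff to Heads: q·(-3) + (1−q)·3 = -6q + 3
  3q = -6q + 3  ⇒  9q = 3  ⇒  q = 1/3.

p = 2/3, q = 1/3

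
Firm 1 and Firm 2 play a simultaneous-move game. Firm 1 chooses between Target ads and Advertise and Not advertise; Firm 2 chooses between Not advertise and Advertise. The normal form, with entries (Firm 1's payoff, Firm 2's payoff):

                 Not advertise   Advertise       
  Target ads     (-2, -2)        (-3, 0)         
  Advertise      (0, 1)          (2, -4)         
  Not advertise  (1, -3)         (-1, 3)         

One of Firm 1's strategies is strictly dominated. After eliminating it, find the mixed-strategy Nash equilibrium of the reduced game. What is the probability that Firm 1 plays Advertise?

p = 6/11

Firm 1's strategy Target ads is strictly dominated by Not advertise: 1 > -2 and -1 > -3. Eliminate Target ads.
Firm 2's indifference between Not advertise and Advertise determines Firm 1's mixing probability p:
  Firm 2's payoff to Not advertise: p·1 + (1−p)·(-3) = 4p - 3
  Firm 2's payoff to Advertise: p·(-4) + (1−p)·3 = -7p + 3
  4p - 3 = -7p + 3  ⇒  11p = 6  ⇒  p = 6/11.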